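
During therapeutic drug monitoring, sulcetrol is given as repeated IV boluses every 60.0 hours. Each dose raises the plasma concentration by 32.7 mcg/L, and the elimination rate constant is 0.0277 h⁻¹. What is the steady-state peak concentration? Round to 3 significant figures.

Fraction remaining after one interval: e^(−kτ) = e^(−0.02770 × 60.0) = 0.1898
R = 1 / (1 − 0.1898) = 1.234
Css,max = 32.7 × 1.234 ≈ 40.4 mcg/L

40.4 mcg/L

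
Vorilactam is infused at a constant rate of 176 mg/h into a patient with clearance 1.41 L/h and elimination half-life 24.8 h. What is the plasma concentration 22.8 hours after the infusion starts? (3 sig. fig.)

Css = rate / CL = 176 / 1.41 = 124.8 mg/L
k = ln 2 / 24.8 = 0.02795 h⁻¹
C(t) = Css (1 − e^(−kt)) = 124.8 × (1 − e^(−0.6372)) = 124.8 × 0.4713 ≈ 58.8 mg/L

58.8 mg/L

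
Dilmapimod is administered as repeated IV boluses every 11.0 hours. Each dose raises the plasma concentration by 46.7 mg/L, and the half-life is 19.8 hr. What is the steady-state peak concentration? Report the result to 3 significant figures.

k = ln 2 / 19.8 = 0.03501 hr⁻¹
Fraction remaining after one interval: e^(−kτ) = e^(−0.03501 × 11.0) = 0.6804
R = 1 / (1 − 0.6804) = 3.129
Css,max = 46.7 × 3.129 ≈ 146 mg/L

146 mg/L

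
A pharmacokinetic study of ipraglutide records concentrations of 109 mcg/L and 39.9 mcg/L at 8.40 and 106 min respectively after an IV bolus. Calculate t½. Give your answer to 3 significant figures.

k = ln(C₁/C₂) / (t₂ − t₁) = ln(109/39.9) / (106 − 8.40)
  = 1.005 / 97.60 = 0.01030 min⁻¹
t½ = ln 2 / k = ln 2 / 0.01030 ≈ 67.3 minutes

67.3 minutes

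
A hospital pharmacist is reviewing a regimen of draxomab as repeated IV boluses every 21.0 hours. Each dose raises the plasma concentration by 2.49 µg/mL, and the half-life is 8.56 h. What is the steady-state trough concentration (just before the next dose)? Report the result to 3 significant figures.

0.556 µg/mL

k = ln 2 / 8.56 = 0.08098 h⁻¹
Fraction remaining after one interval: e^(−kτ) = e^(−0.08098 × 21.0) = 0.1826
R = 1 / (1 − 0.1826) = 1.223
Css,max = 2.49 × 1.223 = 3.046 µg/mL
Css,min = Css,max × e^(−kτ) = 3.046 × 0.1826 ≈ 0.556 µg/mL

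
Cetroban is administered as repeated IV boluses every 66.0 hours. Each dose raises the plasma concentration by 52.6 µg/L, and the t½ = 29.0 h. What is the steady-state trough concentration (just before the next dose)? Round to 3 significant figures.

13.7 µg/L

k = ln 2 / 29.0 = 0.02390 h⁻¹
Fraction remaining after one interval: e^(−kτ) = e^(−0.02390 × 66.0) = 0.2065
R = 1 / (1 − 0.2065) = 1.260
Css,max = 52.6 × 1.260 = 66.29 µg/L
Css,min = Css,max × e^(−kτ) = 66.29 × 0.2065 ≈ 13.7 µg/L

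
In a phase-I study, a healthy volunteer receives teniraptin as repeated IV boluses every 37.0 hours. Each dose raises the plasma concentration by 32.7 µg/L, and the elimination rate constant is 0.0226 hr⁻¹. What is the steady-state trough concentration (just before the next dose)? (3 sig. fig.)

25.0 µg/L

Fraction remaining after one interval: e^(−kτ) = e^(−0.02260 × 37.0) = 0.4334
R = 1 / (1 − 0.4334) = 1.765
Css,max = 32.7 × 1.765 = 57.71 µg/L
Css,min = Css,max × e^(−kτ) = 57.71 × 0.4334 ≈ 25.0 µg/L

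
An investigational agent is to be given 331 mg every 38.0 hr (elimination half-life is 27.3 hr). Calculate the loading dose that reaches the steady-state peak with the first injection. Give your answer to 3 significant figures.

k = ln 2 / 27.3 = 0.02539 hr⁻¹
Accumulation ratio R = 1 / (1 − e^(−kτ)) = 1 / (1 − e^(−0.02539×38.0)) = 1 / (1 − 0.3811) = 1.616
Loading dose = maintenance dose × R = 331 × 1.616 ≈ 535 mg

535 mg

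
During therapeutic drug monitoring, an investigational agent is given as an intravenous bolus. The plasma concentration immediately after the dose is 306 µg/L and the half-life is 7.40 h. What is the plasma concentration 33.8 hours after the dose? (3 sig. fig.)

k = ln 2 / 7.40 = 0.09367 h⁻¹
33.8 h is 4.568 half-lives, so C = 306 × (1/2)^4.568 = 306 × 0.04217 ≈ 12.9 µg/L

12.9 µg/L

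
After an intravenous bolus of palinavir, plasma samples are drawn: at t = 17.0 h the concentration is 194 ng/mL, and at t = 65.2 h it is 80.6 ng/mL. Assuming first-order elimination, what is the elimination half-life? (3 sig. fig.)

k = ln(C₁/C₂) / (t₂ − t₁) = ln(194/80.6) / (65.2 − 17.0)
  = 0.8784 / 48.20 = 0.01822 h⁻¹
t½ = ln 2 / k = ln 2 / 0.01822 ≈ 38.0 hours

38.0 hours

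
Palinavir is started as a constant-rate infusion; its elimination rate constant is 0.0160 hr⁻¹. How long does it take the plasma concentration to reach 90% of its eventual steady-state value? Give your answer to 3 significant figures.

f = 1 − e^(−kt)  ⇒  t = −ln(1 − f) / k
t = −ln(1 − 0.9) / 0.01600 = 2.303 / 0.01600 ≈ 144 hours

144 hours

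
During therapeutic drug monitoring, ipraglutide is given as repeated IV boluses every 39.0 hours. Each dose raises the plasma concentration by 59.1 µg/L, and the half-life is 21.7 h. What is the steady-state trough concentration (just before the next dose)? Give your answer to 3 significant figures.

23.9 µg/L

k = ln 2 / 21.7 = 0.03194 h⁻¹
Fraction remaining after one interval: e^(−kτ) = e^(−0.03194 × 39.0) = 0.2877
R = 1 / (1 − 0.2877) = 1.404
Css,max = 59.1 × 1.404 = 82.97 µg/L
Css,min = Css,max × e^(−kτ) = 82.97 × 0.2877 ≈ 23.9 µg/L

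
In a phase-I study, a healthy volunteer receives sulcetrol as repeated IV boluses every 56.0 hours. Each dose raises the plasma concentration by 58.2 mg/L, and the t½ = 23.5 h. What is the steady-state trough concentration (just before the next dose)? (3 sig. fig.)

k = ln 2 / 23.5 = 0.02950 h⁻¹
Fraction remaining after one interval: e^(−kτ) = e^(−0.02950 × 56.0) = 0.1917
R = 1 / (1 − 0.1917) = 1.237
Css,max = 58.2 × 1.237 = 72.00 mg/L
Css,min = Css,max × e^(−kτ) = 72.00 × 0.1917 ≈ 13.8 mg/L

13.8 mg/L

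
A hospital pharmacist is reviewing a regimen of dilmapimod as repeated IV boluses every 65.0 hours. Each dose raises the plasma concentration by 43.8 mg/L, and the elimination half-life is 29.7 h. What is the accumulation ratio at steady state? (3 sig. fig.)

1.28

k = ln 2 / 29.7 = 0.02334 h⁻¹
Fraction remaining after one interval: e^(−kτ) = e^(−0.02334 × 65.0) = 0.2194
R = 1 / (1 − 0.2194) = 1 / 0.7806 ≈ 1.28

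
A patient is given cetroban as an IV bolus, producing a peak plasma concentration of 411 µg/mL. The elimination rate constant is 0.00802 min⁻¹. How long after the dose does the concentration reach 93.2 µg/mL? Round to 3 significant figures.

185 minutes

C(t) = C₀ e^(−kt)  ⇒  t = ln(C₀/C) / k
t = ln(411/93.2) / 0.008020 = 1.484 / 0.008020 ≈ 185 minutes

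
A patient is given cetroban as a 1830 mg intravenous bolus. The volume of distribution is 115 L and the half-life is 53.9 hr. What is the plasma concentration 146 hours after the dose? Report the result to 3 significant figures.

2.43 µg/mL

C₀ = dose / V = 1830 / 115 = 15.91 µg/mL
k = ln 2 / 53.9 = 0.01286 hr⁻¹
C(t) = C₀ e^(−kt) = 15.91 × e^(−0.01286 × 146) = 15.91 × e^(−1.878) = 15.91 × 0.1530 ≈ 2.43 µg/mL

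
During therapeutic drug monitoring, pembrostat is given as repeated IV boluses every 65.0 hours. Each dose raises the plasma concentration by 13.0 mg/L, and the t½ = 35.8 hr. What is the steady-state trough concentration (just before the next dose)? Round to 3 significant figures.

5.16 mg/L

k = ln 2 / 35.8 = 0.01936 hr⁻¹
Fraction remaining after one interval: e^(−kτ) = e^(−0.01936 × 65.0) = 0.2841
R = 1 / (1 − 0.2841) = 1.397
Css,max = 13.0 × 1.397 = 18.16 mg/L
Css,min = Css,max × e^(−kτ) = 18.16 × 0.2841 ≈ 5.16 mg/L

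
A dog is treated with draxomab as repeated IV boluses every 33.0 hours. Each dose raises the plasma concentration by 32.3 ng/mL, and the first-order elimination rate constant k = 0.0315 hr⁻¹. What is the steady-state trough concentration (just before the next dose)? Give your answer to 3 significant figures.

Fraction remaining after one interval: e^(−kτ) = e^(−0.03150 × 33.0) = 0.3536
R = 1 / (1 − 0.3536) = 1.547
Css,max = 32.3 × 1.547 = 49.97 ng/mL
Css,min = Css,max × e^(−kτ) = 49.97 × 0.3536 ≈ 17.7 ng/mL

17.7 ng/mL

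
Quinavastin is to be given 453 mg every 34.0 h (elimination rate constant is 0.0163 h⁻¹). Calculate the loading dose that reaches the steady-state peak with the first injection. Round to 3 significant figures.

1060 mg

Accumulation ratio R = 1 / (1 − e^(−kτ)) = 1 / (1 − e^(−0.01630×34.0)) = 1 / (1 − 0.5745) = 2.350
Loading dose = maintenance dose × R = 453 × 2.350 ≈ 1060 mg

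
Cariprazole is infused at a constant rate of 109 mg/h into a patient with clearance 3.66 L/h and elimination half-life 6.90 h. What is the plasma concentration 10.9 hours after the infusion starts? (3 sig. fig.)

Css = rate / CL = 109 / 3.66 = 29.78 mg/L
k = ln 2 / 6.90 = 0.1005 h⁻¹
C(t) = Css (1 − e^(−kt)) = 29.78 × (1 − e^(−1.095)) = 29.78 × 0.6655 ≈ 19.8 mg/L

19.8 mg/L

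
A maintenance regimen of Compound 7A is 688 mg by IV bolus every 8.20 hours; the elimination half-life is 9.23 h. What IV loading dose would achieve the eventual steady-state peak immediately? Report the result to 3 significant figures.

k = ln 2 / 9.23 = 0.07510 h⁻¹
Accumulation ratio R = 1 / (1 − e^(−kτ)) = 1 / (1 − e^(−0.07510×8.20)) = 1 / (1 − 0.5402) = 2.175
Loading dose = maintenance dose × R = 688 × 2.175 ≈ 1500 mg

1500 mg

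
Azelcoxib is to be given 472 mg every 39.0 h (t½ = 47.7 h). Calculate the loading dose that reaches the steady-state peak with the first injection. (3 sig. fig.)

k = ln 2 / 47.7 = 0.01453 h⁻¹
Accumulation ratio R = 1 / (1 − e^(−kτ)) = 1 / (1 − e^(−0.01453×39.0)) = 1 / (1 − 0.5674) = 2.312
Loading dose = maintenance dose × R = 472 × 2.312 ≈ 1090 mg

1090 mg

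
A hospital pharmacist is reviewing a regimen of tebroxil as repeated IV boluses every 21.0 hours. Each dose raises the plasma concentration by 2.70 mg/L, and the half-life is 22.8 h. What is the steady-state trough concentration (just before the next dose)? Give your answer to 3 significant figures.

k = ln 2 / 22.8 = 0.03040 h⁻¹
Fraction remaining after one interval: e^(−kτ) = e^(−0.03040 × 21.0) = 0.5281
R = 1 / (1 − 0.5281) = 2.119
Css,max = 2.70 × 2.119 = 5.722 mg/L
Css,min = Css,max × e^(−kτ) = 5.722 × 0.5281 ≈ 3.02 mg/L

3.02 mg/L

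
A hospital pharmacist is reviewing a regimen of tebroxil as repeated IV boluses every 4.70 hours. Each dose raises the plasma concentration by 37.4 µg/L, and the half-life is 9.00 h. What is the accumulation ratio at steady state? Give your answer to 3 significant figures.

3.29

k = ln 2 / 9.00 = 0.07702 h⁻¹
Fraction remaining after one interval: e^(−kτ) = e^(−0.07702 × 4.70) = 0.6963
R = 1 / (1 − 0.6963) = 1 / 0.3037 ≈ 3.29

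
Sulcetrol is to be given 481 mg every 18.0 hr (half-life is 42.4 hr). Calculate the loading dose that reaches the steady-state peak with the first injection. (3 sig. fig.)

1890 mg

k = ln 2 / 42.4 = 0.01635 hr⁻¹
Accumulation ratio R = 1 / (1 − e^(−kτ)) = 1 / (1 − e^(−0.01635×18.0)) = 1 / (1 − 0.7451) = 3.923
Loading dose = maintenance dose × R = 481 × 3.923 ≈ 1890 mg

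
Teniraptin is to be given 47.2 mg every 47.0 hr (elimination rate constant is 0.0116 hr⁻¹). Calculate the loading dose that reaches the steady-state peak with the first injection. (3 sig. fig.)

112 mg

Accumulation ratio R = 1 / (1 − e^(−kτ)) = 1 / (1 − e^(−0.01160×47.0)) = 1 / (1 − 0.5797) = 2.379
Loading dose = maintenance dose × R = 47.2 × 2.379 ≈ 112 mg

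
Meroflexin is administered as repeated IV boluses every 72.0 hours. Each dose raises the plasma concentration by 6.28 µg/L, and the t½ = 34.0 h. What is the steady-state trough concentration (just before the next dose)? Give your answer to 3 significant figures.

k = ln 2 / 34.0 = 0.02039 h⁻¹
Fraction remaining after one interval: e^(−kτ) = e^(−0.02039 × 72.0) = 0.2304
R = 1 / (1 − 0.2304) = 1.299
Css,max = 6.28 × 1.299 = 8.160 µg/L
Css,min = Css,max × e^(−kτ) = 8.160 × 0.2304 ≈ 1.88 µg/L

1.88 µg/L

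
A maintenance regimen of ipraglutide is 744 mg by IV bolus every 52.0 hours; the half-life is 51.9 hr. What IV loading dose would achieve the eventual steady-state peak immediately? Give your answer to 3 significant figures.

1490 mg

k = ln 2 / 51.9 = 0.01336 hr⁻¹
Accumulation ratio R = 1 / (1 − e^(−kτ)) = 1 / (1 − e^(−0.01336×52.0)) = 1 / (1 − 0.4993) = 1.997
Loading dose = maintenance dose × R = 744 × 1.997 ≈ 1490 mg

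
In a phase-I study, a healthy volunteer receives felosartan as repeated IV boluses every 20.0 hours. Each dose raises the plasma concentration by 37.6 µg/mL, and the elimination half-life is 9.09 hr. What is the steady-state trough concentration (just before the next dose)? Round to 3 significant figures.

k = ln 2 / 9.09 = 0.07625 hr⁻¹
Fraction remaining after one interval: e^(−kτ) = e^(−0.07625 × 20.0) = 0.2176
R = 1 / (1 − 0.2176) = 1.278
Css,max = 37.6 × 1.278 = 48.06 µg/mL
Css,min = Css,max × e^(−kτ) = 48.06 × 0.2176 ≈ 10.5 µg/mL

10.5 µg/mL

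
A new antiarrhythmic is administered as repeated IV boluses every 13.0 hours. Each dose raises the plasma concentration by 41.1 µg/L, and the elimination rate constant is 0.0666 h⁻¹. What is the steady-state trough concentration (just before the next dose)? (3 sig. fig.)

29.8 µg/L

Fraction remaining after one interval: e^(−kτ) = e^(−0.06660 × 13.0) = 0.4207
R = 1 / (1 − 0.4207) = 1.726
Css,max = 41.1 × 1.726 = 70.95 µg/L
Css,min = Css,max × e^(−kτ) = 70.95 × 0.4207 ≈ 29.8 µg/L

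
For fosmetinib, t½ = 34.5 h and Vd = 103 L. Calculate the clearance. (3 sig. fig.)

2.07 L/h

k = ln 2 / t½ = ln 2 / 34.5 = 0.02009 h⁻¹
CL = k · V = 0.02009 × 103 ≈ 2.07 L/h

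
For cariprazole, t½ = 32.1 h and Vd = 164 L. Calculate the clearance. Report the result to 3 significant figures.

k = ln 2 / t½ = ln 2 / 32.1 = 0.02159 h⁻¹
CL = k · V = 0.02159 × 164 ≈ 3.54 L/h

3.54 L/h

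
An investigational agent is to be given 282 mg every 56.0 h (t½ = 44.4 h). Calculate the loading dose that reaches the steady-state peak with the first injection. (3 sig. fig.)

k = ln 2 / 44.4 = 0.01561 h⁻¹
Accumulation ratio R = 1 / (1 − e^(−kτ)) = 1 / (1 − e^(−0.01561×56.0)) = 1 / (1 − 0.4172) = 1.716
Loading dose = maintenance dose × R = 282 × 1.716 ≈ 484 mg

484 mg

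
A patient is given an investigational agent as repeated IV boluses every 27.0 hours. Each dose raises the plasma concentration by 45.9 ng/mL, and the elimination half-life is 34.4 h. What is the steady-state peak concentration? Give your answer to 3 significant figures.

109 ng/mL

k = ln 2 / 34.4 = 0.02015 h⁻¹
Fraction remaining after one interval: e^(−kτ) = e^(−0.02015 × 27.0) = 0.5804
R = 1 / (1 − 0.5804) = 2.383
Css,max = 45.9 × 2.383 ≈ 109 ng/mL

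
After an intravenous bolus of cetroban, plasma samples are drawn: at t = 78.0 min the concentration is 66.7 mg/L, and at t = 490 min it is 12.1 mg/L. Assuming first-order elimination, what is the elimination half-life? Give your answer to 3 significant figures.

167 minutes

k = ln(C₁/C₂) / (t₂ − t₁) = ln(66.7/12.1) / (490 − 78.0)
  = 1.707 / 412.0 = 0.004143 min⁻¹
t½ = ln 2 / k = ln 2 / 0.004143 ≈ 167 minutes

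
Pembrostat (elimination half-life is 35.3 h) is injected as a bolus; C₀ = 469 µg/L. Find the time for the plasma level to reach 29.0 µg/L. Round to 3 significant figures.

k = ln 2 / 35.3 = 0.01964 h⁻¹
C(t) = C₀ e^(−kt)  ⇒  t = ln(C₀/C) / k
t = ln(469/29.0) / 0.01964 = 2.783 / 0.01964 ≈ 142 hours

142 hours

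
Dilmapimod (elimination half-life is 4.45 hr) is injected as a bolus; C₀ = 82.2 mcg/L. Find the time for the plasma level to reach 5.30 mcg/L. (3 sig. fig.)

17.6 hours

k = ln 2 / 4.45 = 0.1558 hr⁻¹
C(t) = C₀ e^(−kt)  ⇒  t = ln(C₀/C) / k
t = ln(82.2/5.30) / 0.1558 = 2.741 / 0.1558 ≈ 17.6 hours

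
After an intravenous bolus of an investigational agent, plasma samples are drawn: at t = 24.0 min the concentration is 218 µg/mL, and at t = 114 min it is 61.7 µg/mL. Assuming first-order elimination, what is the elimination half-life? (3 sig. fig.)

k = ln(C₁/C₂) / (t₂ − t₁) = ln(218/61.7) / (114 − 24.0)
  = 1.262 / 90.00 = 0.01402 min⁻¹
t½ = ln 2 / k = ln 2 / 0.01402 ≈ 49.4 minutes

49.4 minutes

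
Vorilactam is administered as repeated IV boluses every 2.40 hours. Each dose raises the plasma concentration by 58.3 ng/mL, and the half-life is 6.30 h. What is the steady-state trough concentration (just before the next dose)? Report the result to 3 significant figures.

193 ng/mL

k = ln 2 / 6.30 = 0.1100 h⁻¹
Fraction remaining after one interval: e^(−kτ) = e^(−0.1100 × 2.40) = 0.7679
R = 1 / (1 − 0.7679) = 4.309
Css,max = 58.3 × 4.309 = 251.2 ng/mL
Css,min = Css,max × e^(−kτ) = 251.2 × 0.7679 ≈ 193 ng/mL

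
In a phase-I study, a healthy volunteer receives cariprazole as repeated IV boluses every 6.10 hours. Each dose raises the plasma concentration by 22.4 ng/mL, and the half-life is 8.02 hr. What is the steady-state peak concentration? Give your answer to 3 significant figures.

54.7 ng/mL

k = ln 2 / 8.02 = 0.08643 hr⁻¹
Fraction remaining after one interval: e^(−kτ) = e^(−0.08643 × 6.10) = 0.5903
R = 1 / (1 − 0.5903) = 2.441
Css,max = 22.4 × 2.441 ≈ 54.7 ng/mL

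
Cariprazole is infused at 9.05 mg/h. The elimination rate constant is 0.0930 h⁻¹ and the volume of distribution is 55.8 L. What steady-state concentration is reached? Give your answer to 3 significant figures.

1.74 µg/mL

CL = k · V = 0.0930 × 55.8 = 5.189 L/h
Css = rate / CL = 9.05 / 5.189 ≈ 1.74 µg/mL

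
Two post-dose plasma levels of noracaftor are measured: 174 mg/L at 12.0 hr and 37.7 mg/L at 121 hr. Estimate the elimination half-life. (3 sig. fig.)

k = ln(C₁/C₂) / (t₂ − t₁) = ln(174/37.7) / (121 − 12.0)
  = 1.529 / 109.0 = 0.01403 hr⁻¹
t½ = ln 2 / k = ln 2 / 0.01403 ≈ 49.4 hours

49.4 hours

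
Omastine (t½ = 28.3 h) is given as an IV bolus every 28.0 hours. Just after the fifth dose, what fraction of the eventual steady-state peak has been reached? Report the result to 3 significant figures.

k = ln 2 / 28.3 = 0.02449 h⁻¹
f_n = 1 − e^(−nkτ) = 1 − e^(−5 × 0.02449 × 28.0) = 1 − e^(−3.429) = 1 − 0.03242 ≈ 0.968

0.968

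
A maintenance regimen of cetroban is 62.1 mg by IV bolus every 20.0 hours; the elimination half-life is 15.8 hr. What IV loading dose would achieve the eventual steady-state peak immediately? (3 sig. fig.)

k = ln 2 / 15.8 = 0.04387 hr⁻¹
Accumulation ratio R = 1 / (1 − e^(−kτ)) = 1 / (1 − e^(−0.04387×20.0)) = 1 / (1 − 0.4159) = 1.712
Loading dose = maintenance dose × R = 62.1 × 1.712 ≈ 106 mg

106 mg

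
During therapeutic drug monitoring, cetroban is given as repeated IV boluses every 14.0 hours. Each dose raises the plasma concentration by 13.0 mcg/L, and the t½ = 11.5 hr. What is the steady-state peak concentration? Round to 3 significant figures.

k = ln 2 / 11.5 = 0.06027 hr⁻¹
Fraction remaining after one interval: e^(−kτ) = e^(−0.06027 × 14.0) = 0.4301
R = 1 / (1 − 0.4301) = 1.755
Css,max = 13.0 × 1.755 ≈ 22.8 mcg/L

22.8 mcg/L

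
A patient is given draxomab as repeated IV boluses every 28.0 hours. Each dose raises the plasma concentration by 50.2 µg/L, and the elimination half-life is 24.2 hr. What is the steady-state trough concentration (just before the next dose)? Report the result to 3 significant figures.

k = ln 2 / 24.2 = 0.02864 hr⁻¹
Fraction remaining after one interval: e^(−kτ) = e^(−0.02864 × 28.0) = 0.4484
R = 1 / (1 − 0.4484) = 1.813
Css,max = 50.2 × 1.813 = 91.01 µg/L
Css,min = Css,max × e^(−kτ) = 91.01 × 0.4484 ≈ 40.8 µg/L

40.8 µg/L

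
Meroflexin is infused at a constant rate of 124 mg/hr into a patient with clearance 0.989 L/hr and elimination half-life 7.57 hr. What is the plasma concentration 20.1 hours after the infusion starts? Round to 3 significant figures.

Css = rate / CL = 124 / 0.989 = 125.4 mg/L
k = ln 2 / 7.57 = 0.09157 hr⁻¹
C(t) = Css (1 − e^(−kt)) = 125.4 × (1 − e^(−1.840)) = 125.4 × 0.8413 ≈ 105 mg/L

105 mg/L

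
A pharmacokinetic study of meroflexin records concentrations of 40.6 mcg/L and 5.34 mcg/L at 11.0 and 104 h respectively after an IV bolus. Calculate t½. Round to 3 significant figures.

31.8 hours

k = ln(C₁/C₂) / (t₂ − t₁) = ln(40.6/5.34) / (104 − 11.0)
  = 2.029 / 93.00 = 0.02181 h⁻¹
t½ = ln 2 / k = ln 2 / 0.02181 ≈ 31.8 hours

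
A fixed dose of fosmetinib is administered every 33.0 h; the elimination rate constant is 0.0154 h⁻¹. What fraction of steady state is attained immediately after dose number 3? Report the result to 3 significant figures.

0.782

f_n = 1 − e^(−nkτ) = 1 − e^(−3 × 0.01540 × 33.0) = 1 − e^(−1.525) = 1 − 0.2177 ≈ 0.782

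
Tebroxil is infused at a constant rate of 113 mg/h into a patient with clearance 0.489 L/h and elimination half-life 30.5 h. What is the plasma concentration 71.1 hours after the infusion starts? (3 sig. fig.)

Css = rate / CL = 113 / 0.489 = 231.1 mg/L
k = ln 2 / 30.5 = 0.02273 h⁻¹
C(t) = Css (1 − e^(−kt)) = 231.1 × (1 − e^(−1.616)) = 231.1 × 0.8013 ≈ 185 mg/L

185 mg/L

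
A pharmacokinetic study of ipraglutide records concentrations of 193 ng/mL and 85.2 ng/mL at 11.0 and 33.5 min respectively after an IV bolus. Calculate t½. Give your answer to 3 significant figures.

k = ln(C₁/C₂) / (t₂ − t₁) = ln(193/85.2) / (33.5 − 11.0)
  = 0.8177 / 22.50 = 0.03634 min⁻¹
t½ = ln 2 / k = ln 2 / 0.03634 ≈ 19.1 minutes

19.1 minutes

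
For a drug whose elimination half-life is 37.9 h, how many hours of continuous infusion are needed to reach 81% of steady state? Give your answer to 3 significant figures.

k = ln 2 / 37.9 = 0.01829 h⁻¹
f = 1 − e^(−kt)  ⇒  t = −ln(1 − f) / k
t = −ln(1 − 0.81) / 0.01829 = 1.661 / 0.01829 ≈ 90.8 hours

90.8 hours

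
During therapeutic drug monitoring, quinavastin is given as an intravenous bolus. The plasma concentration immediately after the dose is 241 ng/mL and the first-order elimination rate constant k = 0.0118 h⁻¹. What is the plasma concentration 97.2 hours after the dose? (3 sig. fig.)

76.5 ng/mL

C(t) = C₀ e^(−kt) = 241 × e^(−0.01180 × 97.2) = 241 × e^(−1.147) = 241 × 0.3176 ≈ 76.5 ng/mL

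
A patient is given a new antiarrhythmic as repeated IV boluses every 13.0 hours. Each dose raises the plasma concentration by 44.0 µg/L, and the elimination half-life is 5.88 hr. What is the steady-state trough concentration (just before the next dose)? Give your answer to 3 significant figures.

12.1 µg/L

k = ln 2 / 5.88 = 0.1179 hr⁻¹
Fraction remaining after one interval: e^(−kτ) = e^(−0.1179 × 13.0) = 0.2160
R = 1 / (1 − 0.2160) = 1.276
Css,max = 44.0 × 1.276 = 56.12 µg/L
Css,min = Css,max × e^(−kτ) = 56.12 × 0.2160 ≈ 12.1 µg/L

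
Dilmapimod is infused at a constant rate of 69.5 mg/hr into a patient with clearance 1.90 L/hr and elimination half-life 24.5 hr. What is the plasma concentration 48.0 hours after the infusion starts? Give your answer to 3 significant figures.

27.2 µg/mL

Css = rate / CL = 69.5 / 1.90 = 36.58 µg/mL
k = ln 2 / 24.5 = 0.02829 hr⁻¹
C(t) = Css (1 − e^(−kt)) = 36.58 × (1 − e^(−1.358)) = 36.58 × 0.7428 ≈ 27.2 µg/mL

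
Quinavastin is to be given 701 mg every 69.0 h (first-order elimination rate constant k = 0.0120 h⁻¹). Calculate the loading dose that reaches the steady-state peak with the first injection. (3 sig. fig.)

Accumulation ratio R = 1 / (1 − e^(−kτ)) = 1 / (1 − e^(−0.01200×69.0)) = 1 / (1 − 0.4369) = 1.776
Loading dose = maintenance dose × R = 701 × 1.776 ≈ 1240 mg

1240 mg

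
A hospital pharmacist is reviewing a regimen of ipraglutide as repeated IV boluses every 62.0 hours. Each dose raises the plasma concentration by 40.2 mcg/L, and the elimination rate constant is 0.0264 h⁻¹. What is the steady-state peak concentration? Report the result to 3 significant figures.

49.9 mcg/L

Fraction remaining after one interval: e^(−kτ) = e^(−0.02640 × 62.0) = 0.1946
R = 1 / (1 − 0.1946) = 1.242
Css,max = 40.2 × 1.242 ≈ 49.9 mcg/L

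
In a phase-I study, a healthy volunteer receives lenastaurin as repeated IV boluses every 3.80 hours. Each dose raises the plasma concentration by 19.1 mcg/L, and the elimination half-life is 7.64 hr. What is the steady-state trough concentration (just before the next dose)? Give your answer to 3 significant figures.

k = ln 2 / 7.64 = 0.09073 hr⁻¹
Fraction remaining after one interval: e^(−kτ) = e^(−0.09073 × 3.80) = 0.7084
R = 1 / (1 − 0.7084) = 3.429
Css,max = 19.1 × 3.429 = 65.50 mcg/L
Css,min = Css,max × e^(−kτ) = 65.50 × 0.7084 ≈ 46.4 mcg/L

46.4 mcg/L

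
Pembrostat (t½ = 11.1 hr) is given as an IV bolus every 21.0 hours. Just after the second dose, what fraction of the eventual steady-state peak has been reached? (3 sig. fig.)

k = ln 2 / 11.1 = 0.06245 hr⁻¹
f_n = 1 − e^(−nkτ) = 1 − e^(−2 × 0.06245 × 21.0) = 1 − e^(−2.623) = 1 − 0.07261 ≈ 0.927

0.927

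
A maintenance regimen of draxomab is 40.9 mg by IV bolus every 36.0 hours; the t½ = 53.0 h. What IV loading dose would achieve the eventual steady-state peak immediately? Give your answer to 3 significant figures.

k = ln 2 / 53.0 = 0.01308 h⁻¹
Accumulation ratio R = 1 / (1 − e^(−kτ)) = 1 / (1 − e^(−0.01308×36.0)) = 1 / (1 − 0.6245) = 2.663
Loading dose = maintenance dose × R = 40.9 × 2.663 ≈ 109 mg

109 mg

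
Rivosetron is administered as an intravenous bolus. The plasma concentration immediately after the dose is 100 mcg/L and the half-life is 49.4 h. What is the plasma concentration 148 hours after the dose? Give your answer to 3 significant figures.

12.5 mcg/L

k = ln 2 / 49.4 = 0.01403 h⁻¹
C(t) = C₀ e^(−kt) = 100 × e^(−0.01403 × 148) = 100 × e^(−2.077) = 100 × 0.1254 ≈ 12.5 mcg/L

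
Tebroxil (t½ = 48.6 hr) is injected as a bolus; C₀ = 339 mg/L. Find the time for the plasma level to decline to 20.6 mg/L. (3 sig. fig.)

196 hours

k = ln 2 / 48.6 = 0.01426 hr⁻¹
C(t) = C₀ e^(−kt)  ⇒  t = ln(C₀/C) / k
t = ln(339/20.6) / 0.01426 = 2.801 / 0.01426 ≈ 196 hours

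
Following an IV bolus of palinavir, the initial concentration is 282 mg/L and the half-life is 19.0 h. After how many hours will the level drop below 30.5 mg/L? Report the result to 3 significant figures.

k = ln 2 / 19.0 = 0.03648 h⁻¹
C(t) = C₀ e^(−kt)  ⇒  t = ln(C₀/C) / k
t = ln(282/30.5) / 0.03648 = 2.224 / 0.03648 ≈ 61.0 hours

61.0 hours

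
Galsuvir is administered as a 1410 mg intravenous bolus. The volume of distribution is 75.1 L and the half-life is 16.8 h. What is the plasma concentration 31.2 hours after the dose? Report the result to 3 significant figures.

5.18 mg/L

C₀ = dose / V = 1410 / 75.1 = 18.77 mg/L
k = ln 2 / 16.8 = 0.04126 h⁻¹
C(t) = C₀ e^(−kt) = 18.77 × e^(−0.04126 × 31.2) = 18.77 × e^(−1.287) = 18.77 × 0.2760 ≈ 5.18 mg/L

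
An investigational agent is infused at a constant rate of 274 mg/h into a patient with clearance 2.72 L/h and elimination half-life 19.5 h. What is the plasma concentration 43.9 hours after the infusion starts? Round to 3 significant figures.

Css = rate / CL = 274 / 2.72 = 100.7 µg/mL
k = ln 2 / 19.5 = 0.03555 h⁻¹
C(t) = Css (1 − e^(−kt)) = 100.7 × (1 − e^(−1.560)) = 100.7 × 0.7900 ≈ 79.6 µg/mL

79.6 µg/mL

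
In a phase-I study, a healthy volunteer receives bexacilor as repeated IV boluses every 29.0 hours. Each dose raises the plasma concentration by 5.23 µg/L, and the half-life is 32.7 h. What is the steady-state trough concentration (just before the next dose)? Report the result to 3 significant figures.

k = ln 2 / 32.7 = 0.02120 h⁻¹
Fraction remaining after one interval: e^(−kτ) = e^(−0.02120 × 29.0) = 0.5408
R = 1 / (1 − 0.5408) = 2.178
Css,max = 5.23 × 2.178 = 11.39 µg/L
Css,min = Css,max × e^(−kτ) = 11.39 × 0.5408 ≈ 6.16 µg/L

6.16 µg/L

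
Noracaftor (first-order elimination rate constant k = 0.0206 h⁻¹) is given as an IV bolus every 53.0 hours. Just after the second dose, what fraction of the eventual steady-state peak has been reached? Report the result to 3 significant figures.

0.887

f_n = 1 − e^(−nkτ) = 1 − e^(−2 × 0.02060 × 53.0) = 1 − e^(−2.184) = 1 − 0.1126 ≈ 0.887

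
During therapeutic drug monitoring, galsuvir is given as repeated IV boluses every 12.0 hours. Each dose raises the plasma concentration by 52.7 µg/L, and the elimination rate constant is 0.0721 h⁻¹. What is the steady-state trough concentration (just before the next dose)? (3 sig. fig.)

38.3 µg/L

Fraction remaining after one interval: e^(−kτ) = e^(−0.07210 × 12.0) = 0.4210
R = 1 / (1 − 0.4210) = 1.727
Css,max = 52.7 × 1.727 = 91.01 µg/L
Css,min = Css,max × e^(−kτ) = 91.01 × 0.4210 ≈ 38.3 µg/L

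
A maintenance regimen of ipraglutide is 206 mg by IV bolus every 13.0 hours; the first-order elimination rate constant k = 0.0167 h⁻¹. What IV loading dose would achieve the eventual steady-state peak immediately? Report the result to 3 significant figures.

Accumulation ratio R = 1 / (1 − e^(−kτ)) = 1 / (1 − e^(−0.01670×13.0)) = 1 / (1 − 0.8048) = 5.124
Loading dose = maintenance dose × R = 206 × 5.124 ≈ 1060 mg

1060 mg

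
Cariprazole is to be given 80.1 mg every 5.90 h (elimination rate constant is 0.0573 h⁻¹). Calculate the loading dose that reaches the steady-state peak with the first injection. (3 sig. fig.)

Accumulation ratio R = 1 / (1 − e^(−kτ)) = 1 / (1 − e^(−0.05730×5.90)) = 1 / (1 − 0.7131) = 3.486
Loading dose = maintenance dose × R = 80.1 × 3.486 ≈ 279 mg

279 mg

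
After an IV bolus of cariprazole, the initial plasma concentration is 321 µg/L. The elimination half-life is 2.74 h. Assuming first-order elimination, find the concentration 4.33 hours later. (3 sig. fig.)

k = ln 2 / 2.74 = 0.2530 h⁻¹
4.33 h is 1.580 half-lives, so C = 321 × (1/2)^1.580 = 321 × 0.3344 ≈ 107 µg/L

107 µg/L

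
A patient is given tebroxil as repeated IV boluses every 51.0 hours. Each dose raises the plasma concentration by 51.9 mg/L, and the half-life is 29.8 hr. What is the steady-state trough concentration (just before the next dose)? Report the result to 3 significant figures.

22.8 mg/L

k = ln 2 / 29.8 = 0.02326 hr⁻¹
Fraction remaining after one interval: e^(−kτ) = e^(−0.02326 × 51.0) = 0.3054
R = 1 / (1 − 0.3054) = 1.440
Css,max = 51.9 × 1.440 = 74.72 mg/L
Css,min = Css,max × e^(−kτ) = 74.72 × 0.3054 ≈ 22.8 mg/L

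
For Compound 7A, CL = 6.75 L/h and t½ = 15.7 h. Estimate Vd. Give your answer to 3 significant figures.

k = ln 2 / t½ = ln 2 / 15.7 = 0.04415 h⁻¹
V = CL / k = 6.75 / 0.04415 ≈ 153 L

153 L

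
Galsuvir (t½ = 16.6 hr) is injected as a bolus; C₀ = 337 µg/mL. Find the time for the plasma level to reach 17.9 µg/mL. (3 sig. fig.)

k = ln 2 / 16.6 = 0.04176 hr⁻¹
C(t) = C₀ e^(−kt)  ⇒  t = ln(C₀/C) / k
t = ln(337/17.9) / 0.04176 = 2.935 / 0.04176 ≈ 70.3 hours

70.3 hours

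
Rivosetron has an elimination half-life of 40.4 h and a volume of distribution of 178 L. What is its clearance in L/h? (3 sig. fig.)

3.05 L/h

k = ln 2 / t½ = ln 2 / 40.4 = 0.01716 h⁻¹
CL = k · V = 0.01716 × 178 ≈ 3.05 L/h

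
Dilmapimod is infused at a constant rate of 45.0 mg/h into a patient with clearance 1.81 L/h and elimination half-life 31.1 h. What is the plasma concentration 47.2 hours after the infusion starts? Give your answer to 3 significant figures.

16.2 mg/L

Css = rate / CL = 45.0 / 1.81 = 24.86 mg/L
k = ln 2 / 31.1 = 0.02229 h⁻¹
C(t) = Css (1 − e^(−kt)) = 24.86 × (1 − e^(−1.052)) = 24.86 × 0.6508 ≈ 16.2 mg/L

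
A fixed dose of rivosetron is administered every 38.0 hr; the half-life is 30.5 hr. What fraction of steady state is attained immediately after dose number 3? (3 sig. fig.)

0.925

k = ln 2 / 30.5 = 0.02273 hr⁻¹
f_n = 1 − e^(−nkτ) = 1 − e^(−3 × 0.02273 × 38.0) = 1 − e^(−2.591) = 1 − 0.07496 ≈ 0.925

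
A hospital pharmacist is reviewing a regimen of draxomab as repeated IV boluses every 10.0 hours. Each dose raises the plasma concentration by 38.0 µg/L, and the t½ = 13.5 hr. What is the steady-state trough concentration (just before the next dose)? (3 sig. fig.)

k = ln 2 / 13.5 = 0.05134 hr⁻¹
Fraction remaining after one interval: e^(−kτ) = e^(−0.05134 × 10.0) = 0.5984
R = 1 / (1 − 0.5984) = 2.490
Css,max = 38.0 × 2.490 = 94.63 µg/L
Css,min = Css,max × e^(−kτ) = 94.63 × 0.5984 ≈ 56.6 µg/L

56.6 µg/L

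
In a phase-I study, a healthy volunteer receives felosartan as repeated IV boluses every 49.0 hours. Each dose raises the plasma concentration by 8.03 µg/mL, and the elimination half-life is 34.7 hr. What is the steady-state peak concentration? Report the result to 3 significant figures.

k = ln 2 / 34.7 = 0.01998 hr⁻¹
Fraction remaining after one interval: e^(−kτ) = e^(−0.01998 × 49.0) = 0.3758
R = 1 / (1 − 0.3758) = 1.602
Css,max = 8.03 × 1.602 ≈ 12.9 µg/mL

12.9 µg/mL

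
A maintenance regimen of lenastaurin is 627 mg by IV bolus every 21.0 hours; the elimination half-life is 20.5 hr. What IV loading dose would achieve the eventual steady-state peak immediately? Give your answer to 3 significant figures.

1230 mg

k = ln 2 / 20.5 = 0.03381 hr⁻¹
Accumulation ratio R = 1 / (1 − e^(−kτ)) = 1 / (1 − e^(−0.03381×21.0)) = 1 / (1 − 0.4916) = 1.967
Loading dose = maintenance dose × R = 627 × 1.967 ≈ 1230 mg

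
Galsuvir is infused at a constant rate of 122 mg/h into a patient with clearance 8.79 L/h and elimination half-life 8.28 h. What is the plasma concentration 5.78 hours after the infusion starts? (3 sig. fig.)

5.32 mg/L

Css = rate / CL = 122 / 8.79 = 13.88 mg/L
k = ln 2 / 8.28 = 0.08371 h⁻¹
C(t) = Css (1 − e^(−kt)) = 13.88 × (1 − e^(−0.4839)) = 13.88 × 0.3836 ≈ 5.32 mg/L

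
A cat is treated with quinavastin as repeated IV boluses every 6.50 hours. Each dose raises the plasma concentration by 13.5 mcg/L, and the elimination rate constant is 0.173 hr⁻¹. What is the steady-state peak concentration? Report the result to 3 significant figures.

20.0 mcg/L

Fraction remaining after one interval: e^(−kτ) = e^(−0.1730 × 6.50) = 0.3248
R = 1 / (1 − 0.3248) = 1.481
Css,max = 13.5 × 1.481 ≈ 20.0 mcg/L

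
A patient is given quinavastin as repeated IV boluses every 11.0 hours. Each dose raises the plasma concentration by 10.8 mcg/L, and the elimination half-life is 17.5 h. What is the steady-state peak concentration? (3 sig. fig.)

k = ln 2 / 17.5 = 0.03961 h⁻¹
Fraction remaining after one interval: e^(−kτ) = e^(−0.03961 × 11.0) = 0.6468
R = 1 / (1 − 0.6468) = 2.831
Css,max = 10.8 × 2.831 ≈ 30.6 mcg/L

30.6 mcg/L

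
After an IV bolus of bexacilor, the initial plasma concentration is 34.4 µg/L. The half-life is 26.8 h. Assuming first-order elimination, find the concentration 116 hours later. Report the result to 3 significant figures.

k = ln 2 / 26.8 = 0.02586 h⁻¹
116 h is 4.328 half-lives, so C = 34.4 × (1/2)^4.328 = 34.4 × 0.04978 ≈ 1.71 µg/L

1.71 µg/L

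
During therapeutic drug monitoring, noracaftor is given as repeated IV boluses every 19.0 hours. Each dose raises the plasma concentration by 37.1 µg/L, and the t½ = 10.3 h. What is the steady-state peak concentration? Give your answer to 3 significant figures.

k = ln 2 / 10.3 = 0.06730 h⁻¹
Fraction remaining after one interval: e^(−kτ) = e^(−0.06730 × 19.0) = 0.2784
R = 1 / (1 − 0.2784) = 1.386
Css,max = 37.1 × 1.386 ≈ 51.4 µg/L

51.4 µg/L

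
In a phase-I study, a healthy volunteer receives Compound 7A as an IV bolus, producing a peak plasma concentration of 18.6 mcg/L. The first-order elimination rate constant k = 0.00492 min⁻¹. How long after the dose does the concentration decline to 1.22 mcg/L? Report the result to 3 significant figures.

C(t) = C₀ e^(−kt)  ⇒  t = ln(C₀/C) / k
t = ln(18.6/1.22) / 0.004920 = 2.724 / 0.004920 ≈ 554 minutes

554 minutes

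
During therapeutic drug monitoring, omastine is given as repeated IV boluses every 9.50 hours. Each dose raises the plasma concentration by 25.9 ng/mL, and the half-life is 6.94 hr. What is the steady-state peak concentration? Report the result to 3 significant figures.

k = ln 2 / 6.94 = 0.09988 hr⁻¹
Fraction remaining after one interval: e^(−kτ) = e^(−0.09988 × 9.50) = 0.3872
R = 1 / (1 − 0.3872) = 1.632
Css,max = 25.9 × 1.632 ≈ 42.3 ng/mL

42.3 ng/mL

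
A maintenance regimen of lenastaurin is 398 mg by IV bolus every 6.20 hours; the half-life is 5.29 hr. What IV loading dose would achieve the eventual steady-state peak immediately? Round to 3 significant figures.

k = ln 2 / 5.29 = 0.1310 hr⁻¹
Accumulation ratio R = 1 / (1 − e^(−kτ)) = 1 / (1 − e^(−0.1310×6.20)) = 1 / (1 − 0.4438) = 1.798
Loading dose = maintenance dose × R = 398 × 1.798 ≈ 716 mg

716 mg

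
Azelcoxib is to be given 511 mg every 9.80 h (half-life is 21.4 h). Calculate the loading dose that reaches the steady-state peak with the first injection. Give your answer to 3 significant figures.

1880 mg

k = ln 2 / 21.4 = 0.03239 h⁻¹
Accumulation ratio R = 1 / (1 − e^(−kτ)) = 1 / (1 − e^(−0.03239×9.80)) = 1 / (1 − 0.7280) = 3.677
Loading dose = maintenance dose × R = 511 × 3.677 ≈ 1880 mg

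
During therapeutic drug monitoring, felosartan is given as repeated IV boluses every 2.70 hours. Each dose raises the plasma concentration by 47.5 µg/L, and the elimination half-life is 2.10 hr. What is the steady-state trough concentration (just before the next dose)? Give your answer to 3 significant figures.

k = ln 2 / 2.10 = 0.3301 hr⁻¹
Fraction remaining after one interval: e^(−kτ) = e^(−0.3301 × 2.70) = 0.4102
R = 1 / (1 − 0.4102) = 1.695
Css,max = 47.5 × 1.695 = 80.53 µg/L
Css,min = Css,max × e^(−kτ) = 80.53 × 0.4102 ≈ 33.0 µg/L

33.0 µg/L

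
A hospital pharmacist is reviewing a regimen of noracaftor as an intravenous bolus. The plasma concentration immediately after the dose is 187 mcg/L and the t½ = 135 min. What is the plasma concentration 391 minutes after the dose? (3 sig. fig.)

25.1 mcg/L

k = ln 2 / 135 = 0.005134 min⁻¹
C(t) = C₀ e^(−kt) = 187 × e^(−0.005134 × 391) = 187 × e^(−2.008) = 187 × 0.1343 ≈ 25.1 mcg/L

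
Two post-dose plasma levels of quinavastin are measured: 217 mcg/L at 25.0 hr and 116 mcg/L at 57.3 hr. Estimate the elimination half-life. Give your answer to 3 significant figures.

35.7 hours

k = ln(C₁/C₂) / (t₂ − t₁) = ln(217/116) / (57.3 − 25.0)
  = 0.6263 / 32.30 = 0.01939 hr⁻¹
t½ = ln 2 / k = ln 2 / 0.01939 ≈ 35.7 hours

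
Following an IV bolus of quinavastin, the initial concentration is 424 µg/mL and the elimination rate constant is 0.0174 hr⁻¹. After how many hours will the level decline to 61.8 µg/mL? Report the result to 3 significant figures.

C(t) = C₀ e^(−kt)  ⇒  t = ln(C₀/C) / k
t = ln(424/61.8) / 0.01740 = 1.926 / 0.01740 ≈ 111 hours

111 hours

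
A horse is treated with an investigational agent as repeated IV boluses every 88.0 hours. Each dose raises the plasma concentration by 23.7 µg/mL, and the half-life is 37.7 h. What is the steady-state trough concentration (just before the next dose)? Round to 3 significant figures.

k = ln 2 / 37.7 = 0.01839 h⁻¹
Fraction remaining after one interval: e^(−kτ) = e^(−0.01839 × 88.0) = 0.1983
R = 1 / (1 − 0.1983) = 1.247
Css,max = 23.7 × 1.247 = 29.56 µg/mL
Css,min = Css,max × e^(−kτ) = 29.56 × 0.1983 ≈ 5.86 µg/mL

5.86 µg/mL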